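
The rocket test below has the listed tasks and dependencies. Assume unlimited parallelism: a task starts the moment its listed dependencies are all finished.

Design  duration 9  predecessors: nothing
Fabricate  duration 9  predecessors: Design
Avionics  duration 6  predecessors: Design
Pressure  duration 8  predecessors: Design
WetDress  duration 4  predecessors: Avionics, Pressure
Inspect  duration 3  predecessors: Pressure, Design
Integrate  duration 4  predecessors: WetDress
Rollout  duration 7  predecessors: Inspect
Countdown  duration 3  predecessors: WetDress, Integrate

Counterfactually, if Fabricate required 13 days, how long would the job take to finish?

The binding path is Design→Pressure→WetDress→Integrate→Countdown = 9+8+4+4+3 = 28; finish at 28 days.
Fabricate is off the critical path — its longest chain is 18 days, giving 10 of slack.
That remains the longest chain; total 28 days.

28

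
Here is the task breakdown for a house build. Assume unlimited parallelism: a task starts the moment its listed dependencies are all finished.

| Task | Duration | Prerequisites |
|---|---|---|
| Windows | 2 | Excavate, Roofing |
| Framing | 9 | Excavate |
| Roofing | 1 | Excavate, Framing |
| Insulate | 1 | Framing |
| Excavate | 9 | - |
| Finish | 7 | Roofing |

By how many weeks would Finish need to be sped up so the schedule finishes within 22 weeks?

Current finish: 26 weeks; target: 22.
Finish is on every critical path, so each week cut from Finish cuts the finish by one (this holds down to a finish of 21).
Need 26 − 22 = 4 weeks off Finish → Finish becomes 3 weeks, finish becomes 22.

4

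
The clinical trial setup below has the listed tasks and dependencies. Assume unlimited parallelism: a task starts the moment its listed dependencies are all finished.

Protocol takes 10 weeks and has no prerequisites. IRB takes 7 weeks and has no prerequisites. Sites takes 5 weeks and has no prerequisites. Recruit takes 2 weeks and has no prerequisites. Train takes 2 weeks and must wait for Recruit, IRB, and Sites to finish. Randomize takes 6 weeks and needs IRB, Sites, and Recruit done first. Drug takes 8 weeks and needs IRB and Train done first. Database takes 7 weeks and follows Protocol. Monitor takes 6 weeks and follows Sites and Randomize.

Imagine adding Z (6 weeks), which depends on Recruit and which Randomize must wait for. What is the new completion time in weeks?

20

Originally the job takes 19 weeks.
With Z inserted, Randomize now waits for max(IRB, Sites, Recruit, Z).
New critical path: Recruit→Z→Randomize→Monitor = 2+6+6+6 = 20 ⇒ 20 weeks.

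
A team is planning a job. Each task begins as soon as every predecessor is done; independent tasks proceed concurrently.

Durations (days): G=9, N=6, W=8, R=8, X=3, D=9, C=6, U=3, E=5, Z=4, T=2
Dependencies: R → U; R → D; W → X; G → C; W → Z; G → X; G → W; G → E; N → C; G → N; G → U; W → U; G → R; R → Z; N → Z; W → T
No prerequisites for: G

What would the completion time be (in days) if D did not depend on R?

Original critical path: G→R→D = 9+8+9 = 26 ⇒ 26 days.
Without R→D, D's earliest start moves from 17 to 0.
New critical path: G→N→C = 9+6+6 = 21 ⇒ 21 days.

21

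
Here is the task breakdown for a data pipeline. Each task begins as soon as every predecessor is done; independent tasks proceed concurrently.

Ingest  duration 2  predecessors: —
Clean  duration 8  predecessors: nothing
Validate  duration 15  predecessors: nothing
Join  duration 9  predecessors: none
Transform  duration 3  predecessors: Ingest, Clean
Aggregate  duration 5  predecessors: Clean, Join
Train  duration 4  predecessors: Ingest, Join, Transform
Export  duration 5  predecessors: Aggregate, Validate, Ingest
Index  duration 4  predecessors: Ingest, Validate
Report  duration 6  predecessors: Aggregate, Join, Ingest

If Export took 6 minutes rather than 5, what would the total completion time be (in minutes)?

21

Critical path before the change: Validate→Export = 15+5 = 20 giving 20 minutes.
Since Export is critical, the +1 change carries straight to that chain (now 21 minutes).
No other chain overtakes it, so the finish is 21 minutes.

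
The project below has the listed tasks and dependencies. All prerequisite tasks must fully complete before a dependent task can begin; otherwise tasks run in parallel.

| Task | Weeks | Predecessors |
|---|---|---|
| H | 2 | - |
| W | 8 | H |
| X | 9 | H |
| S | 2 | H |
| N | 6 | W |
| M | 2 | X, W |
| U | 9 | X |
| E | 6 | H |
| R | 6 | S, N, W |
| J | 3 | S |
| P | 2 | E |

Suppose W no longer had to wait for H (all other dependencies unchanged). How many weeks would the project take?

20

With the dependency in place, H→W→N→R = 2+8+6+6 = 22 sets the finish at 22 weeks.
Without H→W, W's earliest start moves from 2 to 0.
New critical path: H→X→U = 2+9+9 = 20 ⇒ 20 weeks.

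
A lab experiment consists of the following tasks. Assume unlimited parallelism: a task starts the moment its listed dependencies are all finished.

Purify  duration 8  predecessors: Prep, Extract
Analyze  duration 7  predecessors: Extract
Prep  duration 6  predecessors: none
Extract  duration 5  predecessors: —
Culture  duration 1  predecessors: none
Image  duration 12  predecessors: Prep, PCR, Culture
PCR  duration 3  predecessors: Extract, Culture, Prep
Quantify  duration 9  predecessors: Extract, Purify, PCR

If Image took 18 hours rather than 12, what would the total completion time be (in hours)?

Critical path before the change: Prep→Purify→Quantify = 6+8+9 = 23 giving 23 hours.
The longest path through Image is only 21 hours, so Image has float 2.
New critical path: Prep→PCR→Image = 6+3+18 = 27 ⇒ 27 hours.

27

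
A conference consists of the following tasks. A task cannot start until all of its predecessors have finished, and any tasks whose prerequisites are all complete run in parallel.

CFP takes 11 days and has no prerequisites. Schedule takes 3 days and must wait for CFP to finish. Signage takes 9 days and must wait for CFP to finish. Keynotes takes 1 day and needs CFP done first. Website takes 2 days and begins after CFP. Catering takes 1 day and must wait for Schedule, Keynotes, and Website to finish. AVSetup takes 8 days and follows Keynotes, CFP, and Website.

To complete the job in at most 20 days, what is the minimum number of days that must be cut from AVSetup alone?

Current finish: 21 days; target: 20.
AVSetup is on every critical path, so each day cut from AVSetup cuts the finish by one (this holds down to a finish of 20).
Need 21 − 20 = 1 day off AVSetup → AVSetup becomes 7 days, finish becomes 20.

1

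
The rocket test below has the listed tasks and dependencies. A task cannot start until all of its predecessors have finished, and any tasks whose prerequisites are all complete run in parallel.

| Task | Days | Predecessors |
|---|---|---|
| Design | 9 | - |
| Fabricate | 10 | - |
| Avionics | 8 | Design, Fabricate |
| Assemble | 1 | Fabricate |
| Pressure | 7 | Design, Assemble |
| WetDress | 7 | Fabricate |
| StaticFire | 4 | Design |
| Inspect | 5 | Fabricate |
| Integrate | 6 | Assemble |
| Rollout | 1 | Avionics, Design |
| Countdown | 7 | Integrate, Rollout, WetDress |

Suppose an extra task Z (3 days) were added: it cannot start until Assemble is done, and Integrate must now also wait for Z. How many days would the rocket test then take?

27

Originally the rocket test takes 26 days.
With Z inserted, Integrate now waits for max(Assemble, Z).
New critical path: Fabricate→Assemble→Z→Integrate→Countdown = 10+1+3+6+7 = 27 ⇒ 27 days.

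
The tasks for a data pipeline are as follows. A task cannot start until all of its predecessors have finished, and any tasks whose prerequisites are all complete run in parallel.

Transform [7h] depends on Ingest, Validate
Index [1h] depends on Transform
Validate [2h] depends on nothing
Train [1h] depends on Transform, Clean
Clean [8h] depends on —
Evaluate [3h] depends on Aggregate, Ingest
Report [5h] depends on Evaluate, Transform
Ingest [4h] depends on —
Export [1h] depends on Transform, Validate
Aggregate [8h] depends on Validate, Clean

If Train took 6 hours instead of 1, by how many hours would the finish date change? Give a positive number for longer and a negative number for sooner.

Baseline: Clean→Aggregate→Evaluate→Report = 8+8+3+5 = 24 → 24 hours.
Train has 12 hours of float (longest path through it is 12).
That remains the longest chain; total 24 hours.
Change in finish: 24 − 24 = +0 hours.

0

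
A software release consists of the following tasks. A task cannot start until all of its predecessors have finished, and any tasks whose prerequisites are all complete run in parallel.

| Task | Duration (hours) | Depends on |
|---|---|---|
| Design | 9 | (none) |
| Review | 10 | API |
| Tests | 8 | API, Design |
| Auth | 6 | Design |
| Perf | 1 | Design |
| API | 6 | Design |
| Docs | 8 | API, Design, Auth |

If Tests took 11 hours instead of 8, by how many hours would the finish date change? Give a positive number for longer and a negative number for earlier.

1

Actual critical path: Design→API→Review = 9+6+10 = 25 ⇒ 25 hours.
Tests has 2 hours of float (longest path through it is 23).
New critical path: Design→API→Tests = 9+6+11 = 26 ⇒ 26 hours.
Change in finish: 26 − 25 = +1 hours.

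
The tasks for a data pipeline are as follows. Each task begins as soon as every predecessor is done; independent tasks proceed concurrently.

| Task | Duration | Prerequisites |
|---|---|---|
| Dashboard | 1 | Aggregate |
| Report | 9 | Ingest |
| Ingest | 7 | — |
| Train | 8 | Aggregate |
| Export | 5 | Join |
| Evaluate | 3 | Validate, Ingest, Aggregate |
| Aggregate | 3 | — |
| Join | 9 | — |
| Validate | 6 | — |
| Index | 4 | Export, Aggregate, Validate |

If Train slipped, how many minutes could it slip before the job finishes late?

7

Critical path: Join→Export→Index = 9+5+4 = 18, so the finish is 18 minutes.
The longest chain containing Train totals 11 minutes.
Slack of Train = 10 − 3 = 7 minutes.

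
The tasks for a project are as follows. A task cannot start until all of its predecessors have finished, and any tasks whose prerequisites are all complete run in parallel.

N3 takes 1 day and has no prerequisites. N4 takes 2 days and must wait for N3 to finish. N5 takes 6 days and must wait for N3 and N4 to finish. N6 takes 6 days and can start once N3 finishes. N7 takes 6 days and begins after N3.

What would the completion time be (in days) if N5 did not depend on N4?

Before: longest chain N3→N4→N5 = 1+2+6 = 9, finish 9.
Without N4→N5, N5's earliest start moves from 3 to 1.
The longest chain is now N3→N5 = 1+6 = 7, so the project takes 7 days.

7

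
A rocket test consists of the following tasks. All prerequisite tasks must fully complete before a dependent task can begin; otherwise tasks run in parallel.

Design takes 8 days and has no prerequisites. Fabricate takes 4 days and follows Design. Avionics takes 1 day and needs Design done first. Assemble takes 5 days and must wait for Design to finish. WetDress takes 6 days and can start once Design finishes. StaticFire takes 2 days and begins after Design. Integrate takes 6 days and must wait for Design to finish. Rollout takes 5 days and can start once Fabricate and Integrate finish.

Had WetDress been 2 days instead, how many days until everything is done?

19

Baseline: Design→Integrate→Rollout = 8+6+5 = 19 → 19 days.
WetDress is off the critical path — its longest chain is 14 days, giving 5 of slack.
The critical path is still Design→Integrate→Rollout; finish is now 19 days.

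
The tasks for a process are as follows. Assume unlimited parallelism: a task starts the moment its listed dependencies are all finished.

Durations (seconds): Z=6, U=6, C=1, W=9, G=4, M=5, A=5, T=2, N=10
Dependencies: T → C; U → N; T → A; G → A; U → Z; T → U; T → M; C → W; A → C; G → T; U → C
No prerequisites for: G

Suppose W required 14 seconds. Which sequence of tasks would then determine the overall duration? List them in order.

The binding path is G→T→U→C→W = 4+2+6+1+9 = 22; finish at 22 seconds.
W lies on that path, so at 14 seconds the path becomes 27 seconds.
No other chain overtakes it, so the finish is 27 seconds.

G, T, U, C, W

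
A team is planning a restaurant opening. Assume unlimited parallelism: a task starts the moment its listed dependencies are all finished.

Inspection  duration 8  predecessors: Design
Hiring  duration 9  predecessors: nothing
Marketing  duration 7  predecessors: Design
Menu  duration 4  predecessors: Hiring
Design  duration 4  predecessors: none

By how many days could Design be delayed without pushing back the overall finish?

The longest chain is Hiring→Menu = 9+4 = 13; overall finish 13 days.
The longest chain containing Design totals 12 days.
Float = 13 − 12 = 1.

1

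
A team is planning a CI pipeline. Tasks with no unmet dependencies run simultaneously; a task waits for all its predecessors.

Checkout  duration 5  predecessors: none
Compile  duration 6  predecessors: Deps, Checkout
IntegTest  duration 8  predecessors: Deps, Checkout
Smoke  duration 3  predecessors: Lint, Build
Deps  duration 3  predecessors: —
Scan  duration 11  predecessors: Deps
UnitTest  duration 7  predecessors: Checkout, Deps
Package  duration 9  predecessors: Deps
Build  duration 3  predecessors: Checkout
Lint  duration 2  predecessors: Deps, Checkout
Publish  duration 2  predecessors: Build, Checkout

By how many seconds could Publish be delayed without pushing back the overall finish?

4

The longest chain is Deps→Scan = 3+11 = 14; overall finish 14 seconds.
Longest path through Publish: 10 seconds (earliest finish 10, latest finish 14).
Slack of Publish = 12 − 8 = 4 seconds.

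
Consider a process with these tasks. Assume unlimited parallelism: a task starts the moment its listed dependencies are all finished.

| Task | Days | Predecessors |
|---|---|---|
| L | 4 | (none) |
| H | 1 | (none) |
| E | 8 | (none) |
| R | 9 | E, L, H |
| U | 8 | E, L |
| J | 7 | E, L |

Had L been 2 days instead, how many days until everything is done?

17

The binding path is E→R = 8+9 = 17; finish at 17 days.
L is off the critical path — its longest chain is 13 days, giving 4 of slack.
No other chain overtakes it, so the finish is 17 days.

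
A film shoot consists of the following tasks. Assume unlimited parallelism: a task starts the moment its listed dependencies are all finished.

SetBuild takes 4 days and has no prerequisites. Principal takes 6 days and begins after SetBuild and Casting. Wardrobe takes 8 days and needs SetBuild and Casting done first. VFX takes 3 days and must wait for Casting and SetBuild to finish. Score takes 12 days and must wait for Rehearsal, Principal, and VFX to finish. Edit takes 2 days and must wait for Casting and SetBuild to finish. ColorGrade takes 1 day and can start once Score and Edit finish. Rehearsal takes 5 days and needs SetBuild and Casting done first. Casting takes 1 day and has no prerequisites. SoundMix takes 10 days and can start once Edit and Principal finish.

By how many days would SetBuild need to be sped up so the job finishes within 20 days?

Current finish: 23 days; target: 20.
SetBuild is on every critical path, so each day cut from SetBuild cuts the finish by one (this holds down to a finish of 20).
Need 23 − 20 = 3 days off SetBuild → SetBuild becomes 1 day, finish becomes 20.

3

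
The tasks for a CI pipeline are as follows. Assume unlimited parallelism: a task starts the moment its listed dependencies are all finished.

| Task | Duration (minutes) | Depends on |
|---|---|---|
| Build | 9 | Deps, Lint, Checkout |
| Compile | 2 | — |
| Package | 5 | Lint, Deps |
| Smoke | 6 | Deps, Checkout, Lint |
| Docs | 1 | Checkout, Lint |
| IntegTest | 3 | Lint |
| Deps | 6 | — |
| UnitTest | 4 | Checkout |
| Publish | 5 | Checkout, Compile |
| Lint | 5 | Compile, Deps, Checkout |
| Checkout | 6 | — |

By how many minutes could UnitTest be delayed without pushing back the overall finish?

10

Critical path: Checkout→Lint→Build = 6+5+9 = 20, so the finish is 20 minutes.
Longest path through UnitTest: 10 minutes (earliest finish 10, latest finish 20).
So UnitTest can slip 20 − 10 = 10 minutes.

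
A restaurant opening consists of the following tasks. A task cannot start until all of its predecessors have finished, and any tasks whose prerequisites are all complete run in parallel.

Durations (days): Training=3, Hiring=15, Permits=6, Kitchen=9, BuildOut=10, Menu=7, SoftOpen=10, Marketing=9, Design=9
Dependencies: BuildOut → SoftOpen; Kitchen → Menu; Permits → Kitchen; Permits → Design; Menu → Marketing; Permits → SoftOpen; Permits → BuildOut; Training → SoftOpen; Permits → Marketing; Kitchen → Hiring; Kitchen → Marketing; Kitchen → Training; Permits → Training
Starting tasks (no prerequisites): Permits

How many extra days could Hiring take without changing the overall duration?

Critical path: Permits→Kitchen→Menu→Marketing = 6+9+7+9 = 31, so the finish is 31 days.
Longest path through Hiring: 30 days (earliest finish 30, latest finish 31).
Float = 31 − 30 = 1.

1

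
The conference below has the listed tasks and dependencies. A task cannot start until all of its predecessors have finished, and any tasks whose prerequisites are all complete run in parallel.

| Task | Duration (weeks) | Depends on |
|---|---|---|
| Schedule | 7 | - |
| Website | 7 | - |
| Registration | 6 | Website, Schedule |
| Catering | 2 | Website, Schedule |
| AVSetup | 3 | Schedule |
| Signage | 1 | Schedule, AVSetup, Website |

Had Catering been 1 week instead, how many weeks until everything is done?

13

As given, the longest chain is Schedule→Registration = 7+6 = 13, so the finish is 13 weeks.
Catering has 4 weeks of float (longest path through it is 9).
No other chain overtakes it, so the finish is 13 weeks.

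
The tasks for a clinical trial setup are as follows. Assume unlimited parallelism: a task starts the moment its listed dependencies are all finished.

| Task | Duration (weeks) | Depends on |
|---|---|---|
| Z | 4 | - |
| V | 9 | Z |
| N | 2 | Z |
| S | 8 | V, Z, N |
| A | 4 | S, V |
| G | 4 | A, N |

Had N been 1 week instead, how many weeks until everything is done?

29

Critical path before the change: Z→V→S→A→G = 4+9+8+4+4 = 29 giving 29 weeks.
N has 7 weeks of float (longest path through it is 22).
That remains the longest chain; total 29 weeks.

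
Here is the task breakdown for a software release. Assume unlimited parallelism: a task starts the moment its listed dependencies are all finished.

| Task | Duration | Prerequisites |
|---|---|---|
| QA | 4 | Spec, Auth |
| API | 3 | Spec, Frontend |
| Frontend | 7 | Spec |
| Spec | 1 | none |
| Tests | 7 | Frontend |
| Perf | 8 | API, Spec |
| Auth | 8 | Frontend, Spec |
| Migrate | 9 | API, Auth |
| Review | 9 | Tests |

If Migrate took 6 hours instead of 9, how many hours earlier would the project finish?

1

The binding path is Spec→Frontend→Auth→Migrate = 1+7+8+9 = 25; finish at 25 hours.
Migrate lies on that path, so at 6 hours the path becomes 22 hours.
The binding chain switches to Spec→Frontend→Tests→Review = 1+7+7+9 = 24; finish 24 hours.
Change in finish: 24 − 25 = -1 hours.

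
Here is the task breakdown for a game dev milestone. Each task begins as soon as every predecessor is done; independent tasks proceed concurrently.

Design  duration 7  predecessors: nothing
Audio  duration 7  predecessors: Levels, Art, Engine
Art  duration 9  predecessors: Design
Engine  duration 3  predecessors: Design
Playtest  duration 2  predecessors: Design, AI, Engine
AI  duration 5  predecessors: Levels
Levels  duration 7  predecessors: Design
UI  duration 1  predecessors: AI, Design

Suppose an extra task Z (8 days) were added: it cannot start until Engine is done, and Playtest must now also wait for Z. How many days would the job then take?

23

Originally the job takes 23 days.
With Z inserted, Playtest now waits for max(Design, AI, Engine, Z).
New critical path: Design→Art→Audio = 7+9+7 = 23 ⇒ 23 days.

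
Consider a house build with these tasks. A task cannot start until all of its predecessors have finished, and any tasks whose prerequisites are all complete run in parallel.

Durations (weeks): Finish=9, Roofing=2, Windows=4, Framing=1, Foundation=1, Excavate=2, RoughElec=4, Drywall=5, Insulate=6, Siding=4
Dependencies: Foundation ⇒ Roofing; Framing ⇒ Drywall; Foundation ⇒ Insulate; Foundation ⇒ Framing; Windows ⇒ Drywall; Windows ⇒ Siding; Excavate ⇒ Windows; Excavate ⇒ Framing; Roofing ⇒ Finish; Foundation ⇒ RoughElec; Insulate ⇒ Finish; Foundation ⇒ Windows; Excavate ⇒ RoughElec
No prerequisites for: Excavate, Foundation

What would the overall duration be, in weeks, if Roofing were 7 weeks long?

17

As given, the longest chain is Foundation→Insulate→Finish = 1+6+9 = 16, so the finish is 16 weeks.
The longest path through Roofing is only 12 weeks, so Roofing has float 4.
Now Foundation→Roofing→Finish = 1+7+9 = 17 is longest, so the finish becomes 17 weeks.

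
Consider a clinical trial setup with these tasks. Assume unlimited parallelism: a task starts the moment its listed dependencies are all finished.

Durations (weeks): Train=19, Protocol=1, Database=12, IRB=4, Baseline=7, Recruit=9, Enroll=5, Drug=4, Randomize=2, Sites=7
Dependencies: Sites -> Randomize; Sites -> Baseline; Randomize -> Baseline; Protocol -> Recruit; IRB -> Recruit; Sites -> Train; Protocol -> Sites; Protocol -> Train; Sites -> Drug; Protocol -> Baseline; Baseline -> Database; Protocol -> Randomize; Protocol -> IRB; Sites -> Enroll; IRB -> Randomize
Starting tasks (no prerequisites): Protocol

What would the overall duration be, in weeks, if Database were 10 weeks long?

27

As given, the longest chain is Protocol→Sites→Randomize→Baseline→Database = 1+7+2+7+12 = 29, so the finish is 29 weeks.
Database lies on that path, so at 10 weeks the path becomes 27 weeks.
Now Protocol→Sites→Train = 1+7+19 = 27 is longest, so the finish becomes 27 weeks.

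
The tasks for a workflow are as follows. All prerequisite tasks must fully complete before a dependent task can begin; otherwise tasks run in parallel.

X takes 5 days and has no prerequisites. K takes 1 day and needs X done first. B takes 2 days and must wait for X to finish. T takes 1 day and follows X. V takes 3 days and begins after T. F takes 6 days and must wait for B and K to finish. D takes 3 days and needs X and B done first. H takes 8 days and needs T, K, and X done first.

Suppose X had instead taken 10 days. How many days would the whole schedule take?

Actual critical path: X→K→H = 5+1+8 = 14 ⇒ 14 days.
X is on the critical path; changing it to 10 makes that path 19 days.
No other chain overtakes it, so the finish is 19 days.

19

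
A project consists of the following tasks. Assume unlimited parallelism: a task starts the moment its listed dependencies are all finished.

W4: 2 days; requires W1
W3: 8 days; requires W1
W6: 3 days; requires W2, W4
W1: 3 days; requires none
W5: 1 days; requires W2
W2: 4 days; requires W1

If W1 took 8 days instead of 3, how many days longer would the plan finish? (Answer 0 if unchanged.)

5

Actual critical path: W1→W3 = 3+8 = 11 ⇒ 11 days.
W1 is on the critical path; changing it to 8 makes that path 16 days.
That remains the longest chain; total 16 days.
Change in finish: 16 − 11 = +5 days.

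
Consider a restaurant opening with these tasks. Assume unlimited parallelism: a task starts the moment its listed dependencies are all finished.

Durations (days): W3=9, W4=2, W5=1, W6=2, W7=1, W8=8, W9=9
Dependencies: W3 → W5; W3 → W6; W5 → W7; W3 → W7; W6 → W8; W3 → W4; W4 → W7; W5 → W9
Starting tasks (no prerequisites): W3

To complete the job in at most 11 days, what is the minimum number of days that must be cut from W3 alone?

Current finish: 19 days; target: 11.
W3 is on every critical path, so each day cut from W3 cuts the finish by one (this holds down to a finish of 11).
Need 19 − 11 = 8 days off W3 → W3 becomes 1 day, finish becomes 11.

8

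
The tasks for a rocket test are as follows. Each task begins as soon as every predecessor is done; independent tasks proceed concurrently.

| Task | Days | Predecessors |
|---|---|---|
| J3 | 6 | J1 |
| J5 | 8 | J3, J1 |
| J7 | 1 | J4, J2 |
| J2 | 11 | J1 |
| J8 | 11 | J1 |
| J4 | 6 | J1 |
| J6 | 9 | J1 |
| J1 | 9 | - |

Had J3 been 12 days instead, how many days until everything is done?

The binding path is J1→J3→J5 = 9+6+8 = 23; finish at 23 days.
J3 lies on that path, so at 12 days the path becomes 29 days.
No other chain overtakes it, so the finish is 29 days.

29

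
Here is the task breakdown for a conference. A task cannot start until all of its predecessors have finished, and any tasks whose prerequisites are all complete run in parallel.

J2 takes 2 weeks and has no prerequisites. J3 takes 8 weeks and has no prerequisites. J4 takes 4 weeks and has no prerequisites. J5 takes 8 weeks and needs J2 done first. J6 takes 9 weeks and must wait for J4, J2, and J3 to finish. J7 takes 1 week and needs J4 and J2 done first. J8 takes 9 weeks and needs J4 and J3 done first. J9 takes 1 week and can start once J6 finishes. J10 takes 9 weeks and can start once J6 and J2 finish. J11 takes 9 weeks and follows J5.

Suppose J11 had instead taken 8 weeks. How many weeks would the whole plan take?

Baseline: J3→J6→J10 = 8+9+9 = 26 → 26 weeks.
J11 is off the critical path — its longest chain is 19 weeks, giving 7 of slack.
That remains the longest chain; total 26 weeks.

26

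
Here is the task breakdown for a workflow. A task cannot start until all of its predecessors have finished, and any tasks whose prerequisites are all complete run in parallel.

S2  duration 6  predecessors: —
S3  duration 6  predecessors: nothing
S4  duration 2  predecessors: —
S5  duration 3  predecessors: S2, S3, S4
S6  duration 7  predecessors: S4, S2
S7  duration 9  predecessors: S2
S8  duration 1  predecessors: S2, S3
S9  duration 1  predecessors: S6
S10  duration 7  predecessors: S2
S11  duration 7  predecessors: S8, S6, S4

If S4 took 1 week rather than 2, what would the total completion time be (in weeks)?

20

The binding path is S2→S6→S11 = 6+7+7 = 20; finish at 20 weeks.
The longest path through S4 is only 16 weeks, so S4 has float 4.
The critical path is still S2→S6→S11; finish is now 20 weeks.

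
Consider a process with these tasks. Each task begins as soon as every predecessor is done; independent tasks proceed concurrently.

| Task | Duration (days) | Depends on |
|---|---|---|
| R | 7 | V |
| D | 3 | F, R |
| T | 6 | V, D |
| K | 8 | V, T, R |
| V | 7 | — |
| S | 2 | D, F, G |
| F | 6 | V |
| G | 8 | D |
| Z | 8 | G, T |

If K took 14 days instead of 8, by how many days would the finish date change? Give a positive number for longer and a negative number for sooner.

The binding path is V→R→D→G→Z = 7+7+3+8+8 = 33; finish at 33 days.
K has 2 days of float (longest path through it is 31).
The binding chain switches to V→R→D→T→K = 7+7+3+6+14 = 37; finish 37 days.
Change in finish: 37 − 33 = +4 days.

4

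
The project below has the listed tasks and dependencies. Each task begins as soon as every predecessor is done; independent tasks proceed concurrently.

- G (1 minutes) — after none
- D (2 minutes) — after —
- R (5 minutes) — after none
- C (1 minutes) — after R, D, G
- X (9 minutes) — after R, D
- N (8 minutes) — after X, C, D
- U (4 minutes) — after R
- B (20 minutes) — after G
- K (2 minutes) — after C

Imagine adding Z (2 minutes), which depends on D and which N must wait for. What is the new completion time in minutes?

22

Originally the project takes 22 minutes.
With Z inserted, N now waits for max(X, C, D, Z).
New critical path: R→X→N = 5+9+8 = 22 ⇒ 22 minutes.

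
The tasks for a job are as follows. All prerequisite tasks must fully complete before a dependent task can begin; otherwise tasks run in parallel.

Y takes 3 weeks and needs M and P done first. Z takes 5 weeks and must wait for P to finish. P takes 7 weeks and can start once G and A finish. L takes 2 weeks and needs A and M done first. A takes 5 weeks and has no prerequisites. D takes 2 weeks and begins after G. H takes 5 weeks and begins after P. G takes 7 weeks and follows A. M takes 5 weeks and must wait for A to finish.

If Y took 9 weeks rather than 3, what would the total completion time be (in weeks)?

28

The binding path is A→G→P→Z = 5+7+7+5 = 24; finish at 24 weeks.
Y is off the critical path — its longest chain is 22 weeks, giving 2 of slack.
Now A→G→P→Y = 5+7+7+9 = 28 is longest, so the finish becomes 28 weeks.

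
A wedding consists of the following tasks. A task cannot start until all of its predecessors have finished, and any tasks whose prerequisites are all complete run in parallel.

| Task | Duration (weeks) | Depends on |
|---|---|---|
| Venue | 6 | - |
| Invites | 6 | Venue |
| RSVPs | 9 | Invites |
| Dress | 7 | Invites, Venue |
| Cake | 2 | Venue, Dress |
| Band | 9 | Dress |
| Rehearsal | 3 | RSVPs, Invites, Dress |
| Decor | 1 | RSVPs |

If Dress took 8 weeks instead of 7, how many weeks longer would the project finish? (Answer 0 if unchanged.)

1

Critical path before the change: Venue→Invites→Dress→Band = 6+6+7+9 = 28 giving 28 weeks.
Since Dress is critical, the +1 change carries straight to that chain (now 29 weeks).
No other chain overtakes it, so the finish is 29 weeks.
Change in finish: 29 − 28 = +1 weeks.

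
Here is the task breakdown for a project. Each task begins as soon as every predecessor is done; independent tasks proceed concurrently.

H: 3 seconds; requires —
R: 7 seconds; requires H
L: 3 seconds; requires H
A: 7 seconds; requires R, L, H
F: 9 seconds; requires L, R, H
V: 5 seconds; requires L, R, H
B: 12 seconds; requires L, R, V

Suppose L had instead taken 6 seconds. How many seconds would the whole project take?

Critical path before the change: H→R→V→B = 3+7+5+12 = 27 giving 27 seconds.
The longest path through L is only 23 seconds, so L has float 4.
No other chain overtakes it, so the finish is 27 seconds.

27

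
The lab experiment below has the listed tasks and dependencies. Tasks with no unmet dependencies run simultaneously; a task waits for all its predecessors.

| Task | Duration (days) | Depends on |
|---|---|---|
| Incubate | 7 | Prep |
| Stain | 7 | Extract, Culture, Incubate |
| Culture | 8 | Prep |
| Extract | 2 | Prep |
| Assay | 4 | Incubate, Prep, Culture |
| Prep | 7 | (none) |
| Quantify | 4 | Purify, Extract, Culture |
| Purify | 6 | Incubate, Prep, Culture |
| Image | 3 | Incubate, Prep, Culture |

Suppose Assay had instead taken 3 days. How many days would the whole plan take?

As given, the longest chain is Prep→Culture→Purify→Quantify = 7+8+6+4 = 25, so the finish is 25 days.
Assay is off the critical path — its longest chain is 19 days, giving 6 of slack.
That remains the longest chain; total 25 days.

25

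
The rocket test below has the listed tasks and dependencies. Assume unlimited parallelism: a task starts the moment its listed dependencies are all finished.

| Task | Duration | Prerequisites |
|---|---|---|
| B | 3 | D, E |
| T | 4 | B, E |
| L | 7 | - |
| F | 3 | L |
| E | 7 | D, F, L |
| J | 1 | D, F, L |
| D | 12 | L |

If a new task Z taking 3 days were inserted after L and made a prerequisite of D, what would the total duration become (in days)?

36

Originally the plan takes 33 days.
With Z inserted, D now waits for max(L, Z).
New critical path: L→Z→D→E→B→T = 7+3+12+7+3+4 = 36 ⇒ 36 days.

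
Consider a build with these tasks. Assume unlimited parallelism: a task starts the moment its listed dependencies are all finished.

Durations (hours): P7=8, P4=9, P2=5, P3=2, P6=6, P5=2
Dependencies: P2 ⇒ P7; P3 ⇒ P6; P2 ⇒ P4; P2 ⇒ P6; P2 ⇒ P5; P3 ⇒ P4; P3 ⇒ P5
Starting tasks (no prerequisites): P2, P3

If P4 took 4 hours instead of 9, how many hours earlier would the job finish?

Baseline: P2→P4 = 5+9 = 14 → 14 hours.
Since P4 is critical, the -5 change carries straight to that chain (now 9 hours).
New critical path: P2→P7 = 5+8 = 13 ⇒ 13 hours.
Change in finish: 13 − 14 = -1 hours.

1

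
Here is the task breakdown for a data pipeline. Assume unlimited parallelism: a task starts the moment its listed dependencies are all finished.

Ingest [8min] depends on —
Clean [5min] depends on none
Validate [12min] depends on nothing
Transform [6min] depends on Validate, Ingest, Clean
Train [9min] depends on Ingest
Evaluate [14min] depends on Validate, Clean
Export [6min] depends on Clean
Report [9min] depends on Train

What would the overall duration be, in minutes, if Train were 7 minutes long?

26

Critical path before the change: Ingest→Train→Report = 8+9+9 = 26 giving 26 minutes.
Train is on the critical path; changing it to 7 makes that path 24 minutes.
The binding chain switches to Validate→Evaluate = 12+14 = 26; finish 26 minutes.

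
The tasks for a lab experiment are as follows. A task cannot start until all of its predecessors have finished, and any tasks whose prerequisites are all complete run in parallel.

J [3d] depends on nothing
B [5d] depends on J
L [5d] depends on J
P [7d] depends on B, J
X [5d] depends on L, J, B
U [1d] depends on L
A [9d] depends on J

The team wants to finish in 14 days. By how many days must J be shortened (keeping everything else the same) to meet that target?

Current finish: 15 days; target: 14.
J is on every critical path, so each day cut from J cuts the finish by one (this holds down to a finish of 13).
Need 15 − 14 = 1 day off J → J becomes 2 days, finish becomes 14.

1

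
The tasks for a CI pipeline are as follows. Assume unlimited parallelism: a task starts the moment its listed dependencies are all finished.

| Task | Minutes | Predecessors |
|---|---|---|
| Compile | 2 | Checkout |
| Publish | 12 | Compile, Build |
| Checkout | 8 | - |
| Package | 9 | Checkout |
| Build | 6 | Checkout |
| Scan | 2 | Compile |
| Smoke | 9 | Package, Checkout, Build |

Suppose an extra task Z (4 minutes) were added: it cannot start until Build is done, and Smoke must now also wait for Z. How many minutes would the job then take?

27

Originally the job takes 26 minutes.
With Z inserted, Smoke now waits for max(Package, Checkout, Build, Z).
New critical path: Checkout→Build→Z→Smoke = 8+6+4+9 = 27 ⇒ 27 minutes.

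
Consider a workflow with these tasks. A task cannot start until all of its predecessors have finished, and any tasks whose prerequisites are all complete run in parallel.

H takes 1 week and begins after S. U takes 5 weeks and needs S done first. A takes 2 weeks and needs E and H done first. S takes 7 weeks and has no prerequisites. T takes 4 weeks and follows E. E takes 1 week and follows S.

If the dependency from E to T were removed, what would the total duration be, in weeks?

Original critical path: S→E→T = 7+1+4 = 12 ⇒ 12 weeks.
Without E→T, T's earliest start moves from 8 to 0.
New critical path: S→U = 7+5 = 12 ⇒ 12 weeks.

12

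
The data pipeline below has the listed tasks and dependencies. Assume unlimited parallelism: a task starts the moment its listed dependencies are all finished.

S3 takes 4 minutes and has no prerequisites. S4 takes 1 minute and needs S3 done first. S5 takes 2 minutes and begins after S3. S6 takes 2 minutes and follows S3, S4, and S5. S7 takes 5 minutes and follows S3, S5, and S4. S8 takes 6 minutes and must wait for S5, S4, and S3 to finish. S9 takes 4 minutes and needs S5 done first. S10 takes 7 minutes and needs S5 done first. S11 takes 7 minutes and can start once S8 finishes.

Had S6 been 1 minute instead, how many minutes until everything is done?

19

Actual critical path: S3→S5→S8→S11 = 4+2+6+7 = 19 ⇒ 19 minutes.
S6 has 11 minutes of float (longest path through it is 8).
No other chain overtakes it, so the finish is 19 minutes.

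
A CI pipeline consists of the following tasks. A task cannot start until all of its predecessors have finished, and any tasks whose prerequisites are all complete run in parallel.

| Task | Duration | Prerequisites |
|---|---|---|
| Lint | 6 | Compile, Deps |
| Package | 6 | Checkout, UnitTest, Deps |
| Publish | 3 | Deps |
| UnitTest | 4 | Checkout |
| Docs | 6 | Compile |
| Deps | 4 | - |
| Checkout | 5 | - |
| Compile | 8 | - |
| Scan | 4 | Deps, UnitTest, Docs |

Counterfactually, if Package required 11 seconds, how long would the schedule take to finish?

20

Critical path before the change: Compile→Docs→Scan = 8+6+4 = 18 giving 18 seconds.
The longest path through Package is only 15 seconds, so Package has float 3.
New critical path: Checkout→UnitTest→Package = 5+4+11 = 20 ⇒ 20 seconds.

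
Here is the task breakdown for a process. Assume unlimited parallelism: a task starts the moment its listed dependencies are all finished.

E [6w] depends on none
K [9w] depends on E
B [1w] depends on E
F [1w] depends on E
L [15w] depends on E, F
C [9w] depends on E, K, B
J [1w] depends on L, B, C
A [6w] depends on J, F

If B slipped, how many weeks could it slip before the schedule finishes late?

Critical path: E→K→C→J→A = 6+9+9+1+6 = 31, so the finish is 31 weeks.
The longest chain containing B totals 23 weeks.
Float = 31 − 23 = 8.

8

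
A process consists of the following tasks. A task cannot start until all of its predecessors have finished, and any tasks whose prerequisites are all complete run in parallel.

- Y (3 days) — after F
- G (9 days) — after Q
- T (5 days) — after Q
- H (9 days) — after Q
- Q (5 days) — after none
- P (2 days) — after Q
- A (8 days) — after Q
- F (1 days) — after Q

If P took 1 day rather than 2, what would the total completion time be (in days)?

Critical path before the change: Q→G = 5+9 = 14 giving 14 days.
P is off the critical path — its longest chain is 7 days, giving 7 of slack.
That remains the longest chain; total 14 days.

14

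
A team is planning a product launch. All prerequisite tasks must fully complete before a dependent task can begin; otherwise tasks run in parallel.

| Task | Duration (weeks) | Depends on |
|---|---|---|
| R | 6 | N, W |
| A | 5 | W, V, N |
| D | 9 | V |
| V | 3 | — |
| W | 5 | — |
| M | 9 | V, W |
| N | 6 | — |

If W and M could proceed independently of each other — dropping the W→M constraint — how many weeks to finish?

Original critical path: W→M = 5+9 = 14 ⇒ 14 weeks.
Without W→M, M's earliest start moves from 5 to 3.
The longest chain is now V→D = 3+9 = 12, so the product launch takes 12 weeks.

12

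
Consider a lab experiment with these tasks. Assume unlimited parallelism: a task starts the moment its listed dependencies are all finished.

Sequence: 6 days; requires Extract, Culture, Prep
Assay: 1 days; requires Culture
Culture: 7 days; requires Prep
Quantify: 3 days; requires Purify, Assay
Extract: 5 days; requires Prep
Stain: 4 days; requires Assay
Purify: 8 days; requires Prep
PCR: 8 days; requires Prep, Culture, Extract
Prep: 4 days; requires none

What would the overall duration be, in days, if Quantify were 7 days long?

As given, the longest chain is Prep→Culture→PCR = 4+7+8 = 19, so the finish is 19 days.
The longest path through Quantify is only 15 days, so Quantify has float 4.
No other chain overtakes it, so the finish is 19 days.

19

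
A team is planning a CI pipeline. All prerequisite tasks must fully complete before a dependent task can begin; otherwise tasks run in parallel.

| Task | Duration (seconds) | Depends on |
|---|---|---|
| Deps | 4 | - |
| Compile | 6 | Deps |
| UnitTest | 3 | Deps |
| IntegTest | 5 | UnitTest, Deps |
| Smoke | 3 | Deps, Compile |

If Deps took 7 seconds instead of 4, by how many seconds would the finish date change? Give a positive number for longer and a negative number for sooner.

Critical path before the change: Deps→Compile→Smoke = 4+6+3 = 13 giving 13 seconds.
Deps is on the critical path; changing it to 7 makes that path 16 seconds.
That remains the longest chain; total 16 seconds.
Change in finish: 16 − 13 = +3 seconds.

3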